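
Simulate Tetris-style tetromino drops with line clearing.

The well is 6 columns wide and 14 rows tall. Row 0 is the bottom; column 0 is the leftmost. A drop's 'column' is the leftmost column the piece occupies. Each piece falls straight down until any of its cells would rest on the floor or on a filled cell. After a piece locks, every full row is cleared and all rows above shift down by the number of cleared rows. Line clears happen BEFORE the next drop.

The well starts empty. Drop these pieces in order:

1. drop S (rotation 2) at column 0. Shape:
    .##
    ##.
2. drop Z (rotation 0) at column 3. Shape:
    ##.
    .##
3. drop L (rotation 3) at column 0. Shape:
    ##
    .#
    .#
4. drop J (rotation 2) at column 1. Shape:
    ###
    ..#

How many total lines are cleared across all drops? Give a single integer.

Drop 1: S rot2 at col 0 lands with bottom-row=0; cleared 0 line(s) (total 0); column heights now [1 2 2 0 0 0], max=2
Drop 2: Z rot0 at col 3 lands with bottom-row=0; cleared 0 line(s) (total 0); column heights now [1 2 2 2 2 1], max=2
Drop 3: L rot3 at col 0 lands with bottom-row=2; cleared 0 line(s) (total 0); column heights now [5 5 2 2 2 1], max=5
Drop 4: J rot2 at col 1 lands with bottom-row=4; cleared 0 line(s) (total 0); column heights now [5 6 6 6 2 1], max=6

Answer: 0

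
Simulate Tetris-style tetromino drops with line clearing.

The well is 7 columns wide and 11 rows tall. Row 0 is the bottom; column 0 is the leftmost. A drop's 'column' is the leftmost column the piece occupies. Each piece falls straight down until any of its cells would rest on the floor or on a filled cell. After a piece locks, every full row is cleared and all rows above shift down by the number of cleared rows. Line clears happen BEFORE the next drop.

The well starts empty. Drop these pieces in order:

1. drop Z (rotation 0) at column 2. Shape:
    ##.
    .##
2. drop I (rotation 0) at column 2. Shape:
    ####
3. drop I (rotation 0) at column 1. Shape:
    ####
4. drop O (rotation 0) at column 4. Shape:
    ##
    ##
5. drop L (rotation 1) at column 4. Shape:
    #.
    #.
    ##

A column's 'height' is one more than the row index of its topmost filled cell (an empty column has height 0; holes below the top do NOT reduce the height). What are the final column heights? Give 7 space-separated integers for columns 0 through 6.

Drop 1: Z rot0 at col 2 lands with bottom-row=0; cleared 0 line(s) (total 0); column heights now [0 0 2 2 1 0 0], max=2
Drop 2: I rot0 at col 2 lands with bottom-row=2; cleared 0 line(s) (total 0); column heights now [0 0 3 3 3 3 0], max=3
Drop 3: I rot0 at col 1 lands with bottom-row=3; cleared 0 line(s) (total 0); column heights now [0 4 4 4 4 3 0], max=4
Drop 4: O rot0 at col 4 lands with bottom-row=4; cleared 0 line(s) (total 0); column heights now [0 4 4 4 6 6 0], max=6
Drop 5: L rot1 at col 4 lands with bottom-row=6; cleared 0 line(s) (total 0); column heights now [0 4 4 4 9 7 0], max=9

Answer: 0 4 4 4 9 7 0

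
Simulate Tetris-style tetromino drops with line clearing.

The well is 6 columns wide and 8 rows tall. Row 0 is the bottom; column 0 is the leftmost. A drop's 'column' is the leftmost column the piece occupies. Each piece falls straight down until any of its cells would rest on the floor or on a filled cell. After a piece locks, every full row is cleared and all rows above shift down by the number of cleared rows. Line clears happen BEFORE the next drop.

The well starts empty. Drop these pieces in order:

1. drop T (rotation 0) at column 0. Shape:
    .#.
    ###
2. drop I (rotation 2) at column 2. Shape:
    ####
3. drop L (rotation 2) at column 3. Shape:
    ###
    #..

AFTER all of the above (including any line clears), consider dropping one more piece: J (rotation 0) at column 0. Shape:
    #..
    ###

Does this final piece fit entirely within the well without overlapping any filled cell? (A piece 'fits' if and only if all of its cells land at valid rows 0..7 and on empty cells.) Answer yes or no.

Answer: yes

Derivation:
Drop 1: T rot0 at col 0 lands with bottom-row=0; cleared 0 line(s) (total 0); column heights now [1 2 1 0 0 0], max=2
Drop 2: I rot2 at col 2 lands with bottom-row=1; cleared 0 line(s) (total 0); column heights now [1 2 2 2 2 2], max=2
Drop 3: L rot2 at col 3 lands with bottom-row=2; cleared 0 line(s) (total 0); column heights now [1 2 2 4 4 4], max=4
Test piece J rot0 at col 0 (width 3): heights before test = [1 2 2 4 4 4]; fits = True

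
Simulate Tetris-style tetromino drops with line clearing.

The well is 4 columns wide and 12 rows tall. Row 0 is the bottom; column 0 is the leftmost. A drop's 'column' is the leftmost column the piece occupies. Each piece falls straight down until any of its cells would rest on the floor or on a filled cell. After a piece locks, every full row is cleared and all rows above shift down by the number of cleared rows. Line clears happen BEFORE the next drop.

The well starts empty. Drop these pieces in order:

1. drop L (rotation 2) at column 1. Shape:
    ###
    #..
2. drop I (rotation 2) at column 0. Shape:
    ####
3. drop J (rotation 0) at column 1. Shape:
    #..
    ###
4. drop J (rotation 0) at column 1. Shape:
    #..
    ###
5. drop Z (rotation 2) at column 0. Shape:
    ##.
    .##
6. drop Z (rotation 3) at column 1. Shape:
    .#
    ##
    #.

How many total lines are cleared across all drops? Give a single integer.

Drop 1: L rot2 at col 1 lands with bottom-row=0; cleared 0 line(s) (total 0); column heights now [0 2 2 2], max=2
Drop 2: I rot2 at col 0 lands with bottom-row=2; cleared 1 line(s) (total 1); column heights now [0 2 2 2], max=2
Drop 3: J rot0 at col 1 lands with bottom-row=2; cleared 0 line(s) (total 1); column heights now [0 4 3 3], max=4
Drop 4: J rot0 at col 1 lands with bottom-row=4; cleared 0 line(s) (total 1); column heights now [0 6 5 5], max=6
Drop 5: Z rot2 at col 0 lands with bottom-row=6; cleared 0 line(s) (total 1); column heights now [8 8 7 5], max=8
Drop 6: Z rot3 at col 1 lands with bottom-row=8; cleared 0 line(s) (total 1); column heights now [8 10 11 5], max=11

Answer: 1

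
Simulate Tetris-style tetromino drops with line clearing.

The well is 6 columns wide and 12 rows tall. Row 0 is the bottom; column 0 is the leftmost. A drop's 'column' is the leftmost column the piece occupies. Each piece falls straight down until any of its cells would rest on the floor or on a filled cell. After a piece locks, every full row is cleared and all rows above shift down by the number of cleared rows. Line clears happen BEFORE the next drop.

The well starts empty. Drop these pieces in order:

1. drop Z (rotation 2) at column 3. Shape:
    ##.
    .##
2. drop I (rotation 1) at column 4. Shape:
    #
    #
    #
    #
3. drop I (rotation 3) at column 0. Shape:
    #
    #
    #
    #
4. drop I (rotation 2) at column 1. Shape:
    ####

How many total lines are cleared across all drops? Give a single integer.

Drop 1: Z rot2 at col 3 lands with bottom-row=0; cleared 0 line(s) (total 0); column heights now [0 0 0 2 2 1], max=2
Drop 2: I rot1 at col 4 lands with bottom-row=2; cleared 0 line(s) (total 0); column heights now [0 0 0 2 6 1], max=6
Drop 3: I rot3 at col 0 lands with bottom-row=0; cleared 0 line(s) (total 0); column heights now [4 0 0 2 6 1], max=6
Drop 4: I rot2 at col 1 lands with bottom-row=6; cleared 0 line(s) (total 0); column heights now [4 7 7 7 7 1], max=7

Answer: 0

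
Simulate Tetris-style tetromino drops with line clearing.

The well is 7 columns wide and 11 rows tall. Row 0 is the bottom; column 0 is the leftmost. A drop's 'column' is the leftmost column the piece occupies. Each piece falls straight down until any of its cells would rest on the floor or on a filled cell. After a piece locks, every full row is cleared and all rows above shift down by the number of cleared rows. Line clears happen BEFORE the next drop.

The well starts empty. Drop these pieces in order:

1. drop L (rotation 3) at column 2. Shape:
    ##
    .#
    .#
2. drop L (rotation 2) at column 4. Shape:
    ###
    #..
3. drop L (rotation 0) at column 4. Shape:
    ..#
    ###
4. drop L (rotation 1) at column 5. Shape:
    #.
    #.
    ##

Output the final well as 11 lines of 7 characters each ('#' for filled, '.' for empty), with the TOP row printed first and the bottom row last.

Answer: .......
.......
.......
.......
.....#.
.....#.
.....##
......#
..#####
...####
...##..

Derivation:
Drop 1: L rot3 at col 2 lands with bottom-row=0; cleared 0 line(s) (total 0); column heights now [0 0 3 3 0 0 0], max=3
Drop 2: L rot2 at col 4 lands with bottom-row=0; cleared 0 line(s) (total 0); column heights now [0 0 3 3 2 2 2], max=3
Drop 3: L rot0 at col 4 lands with bottom-row=2; cleared 0 line(s) (total 0); column heights now [0 0 3 3 3 3 4], max=4
Drop 4: L rot1 at col 5 lands with bottom-row=4; cleared 0 line(s) (total 0); column heights now [0 0 3 3 3 7 5], max=7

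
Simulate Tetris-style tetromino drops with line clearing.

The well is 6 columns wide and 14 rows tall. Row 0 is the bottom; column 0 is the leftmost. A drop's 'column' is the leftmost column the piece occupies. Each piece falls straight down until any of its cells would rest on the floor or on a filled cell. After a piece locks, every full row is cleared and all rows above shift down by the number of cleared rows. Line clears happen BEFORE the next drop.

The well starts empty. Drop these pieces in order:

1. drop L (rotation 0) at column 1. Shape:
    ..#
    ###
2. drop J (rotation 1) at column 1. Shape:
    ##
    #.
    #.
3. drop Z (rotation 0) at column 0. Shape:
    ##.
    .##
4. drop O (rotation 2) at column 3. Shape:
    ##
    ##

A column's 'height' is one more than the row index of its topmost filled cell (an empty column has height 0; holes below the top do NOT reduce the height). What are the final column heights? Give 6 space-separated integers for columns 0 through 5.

Drop 1: L rot0 at col 1 lands with bottom-row=0; cleared 0 line(s) (total 0); column heights now [0 1 1 2 0 0], max=2
Drop 2: J rot1 at col 1 lands with bottom-row=1; cleared 0 line(s) (total 0); column heights now [0 4 4 2 0 0], max=4
Drop 3: Z rot0 at col 0 lands with bottom-row=4; cleared 0 line(s) (total 0); column heights now [6 6 5 2 0 0], max=6
Drop 4: O rot2 at col 3 lands with bottom-row=2; cleared 0 line(s) (total 0); column heights now [6 6 5 4 4 0], max=6

Answer: 6 6 5 4 4 0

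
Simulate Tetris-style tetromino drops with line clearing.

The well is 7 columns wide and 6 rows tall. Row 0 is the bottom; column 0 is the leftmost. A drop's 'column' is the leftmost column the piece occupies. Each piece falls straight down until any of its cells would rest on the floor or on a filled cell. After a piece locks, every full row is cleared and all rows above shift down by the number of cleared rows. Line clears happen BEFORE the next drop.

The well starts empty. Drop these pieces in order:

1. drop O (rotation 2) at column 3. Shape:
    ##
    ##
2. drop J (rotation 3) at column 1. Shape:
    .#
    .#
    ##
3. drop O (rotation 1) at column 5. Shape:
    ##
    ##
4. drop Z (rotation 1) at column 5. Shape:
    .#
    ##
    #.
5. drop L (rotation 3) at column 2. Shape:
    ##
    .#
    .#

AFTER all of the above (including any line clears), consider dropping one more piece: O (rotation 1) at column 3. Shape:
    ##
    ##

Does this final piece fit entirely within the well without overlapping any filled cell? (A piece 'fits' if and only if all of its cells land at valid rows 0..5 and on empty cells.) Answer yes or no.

Drop 1: O rot2 at col 3 lands with bottom-row=0; cleared 0 line(s) (total 0); column heights now [0 0 0 2 2 0 0], max=2
Drop 2: J rot3 at col 1 lands with bottom-row=0; cleared 0 line(s) (total 0); column heights now [0 1 3 2 2 0 0], max=3
Drop 3: O rot1 at col 5 lands with bottom-row=0; cleared 0 line(s) (total 0); column heights now [0 1 3 2 2 2 2], max=3
Drop 4: Z rot1 at col 5 lands with bottom-row=2; cleared 0 line(s) (total 0); column heights now [0 1 3 2 2 4 5], max=5
Drop 5: L rot3 at col 2 lands with bottom-row=2; cleared 0 line(s) (total 0); column heights now [0 1 5 5 2 4 5], max=5
Test piece O rot1 at col 3 (width 2): heights before test = [0 1 5 5 2 4 5]; fits = False

Answer: no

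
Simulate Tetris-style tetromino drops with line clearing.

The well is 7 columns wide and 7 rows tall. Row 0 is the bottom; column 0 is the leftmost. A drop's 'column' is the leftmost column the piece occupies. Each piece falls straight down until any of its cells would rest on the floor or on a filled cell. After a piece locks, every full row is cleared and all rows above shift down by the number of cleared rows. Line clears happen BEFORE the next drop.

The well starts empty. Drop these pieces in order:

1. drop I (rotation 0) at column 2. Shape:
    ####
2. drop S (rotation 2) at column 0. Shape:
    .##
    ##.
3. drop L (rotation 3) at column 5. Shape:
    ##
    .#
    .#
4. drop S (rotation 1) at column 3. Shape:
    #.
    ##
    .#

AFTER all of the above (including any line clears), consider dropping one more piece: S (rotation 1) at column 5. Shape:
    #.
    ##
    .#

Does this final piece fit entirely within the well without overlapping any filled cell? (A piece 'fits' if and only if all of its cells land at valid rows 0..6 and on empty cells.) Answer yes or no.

Answer: yes

Derivation:
Drop 1: I rot0 at col 2 lands with bottom-row=0; cleared 0 line(s) (total 0); column heights now [0 0 1 1 1 1 0], max=1
Drop 2: S rot2 at col 0 lands with bottom-row=0; cleared 0 line(s) (total 0); column heights now [1 2 2 1 1 1 0], max=2
Drop 3: L rot3 at col 5 lands with bottom-row=0; cleared 1 line(s) (total 1); column heights now [0 1 1 0 0 2 2], max=2
Drop 4: S rot1 at col 3 lands with bottom-row=0; cleared 0 line(s) (total 1); column heights now [0 1 1 3 2 2 2], max=3
Test piece S rot1 at col 5 (width 2): heights before test = [0 1 1 3 2 2 2]; fits = True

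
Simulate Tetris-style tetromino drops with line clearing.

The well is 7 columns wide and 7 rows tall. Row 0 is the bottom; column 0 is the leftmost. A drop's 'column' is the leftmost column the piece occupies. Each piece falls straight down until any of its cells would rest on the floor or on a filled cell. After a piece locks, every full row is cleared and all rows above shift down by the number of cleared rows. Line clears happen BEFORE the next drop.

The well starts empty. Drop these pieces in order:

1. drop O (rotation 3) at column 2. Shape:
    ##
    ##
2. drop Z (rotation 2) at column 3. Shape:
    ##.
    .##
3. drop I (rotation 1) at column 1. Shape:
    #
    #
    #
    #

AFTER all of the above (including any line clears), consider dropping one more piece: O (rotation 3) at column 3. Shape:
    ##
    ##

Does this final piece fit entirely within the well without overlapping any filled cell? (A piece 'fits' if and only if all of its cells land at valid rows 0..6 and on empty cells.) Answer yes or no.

Drop 1: O rot3 at col 2 lands with bottom-row=0; cleared 0 line(s) (total 0); column heights now [0 0 2 2 0 0 0], max=2
Drop 2: Z rot2 at col 3 lands with bottom-row=1; cleared 0 line(s) (total 0); column heights now [0 0 2 3 3 2 0], max=3
Drop 3: I rot1 at col 1 lands with bottom-row=0; cleared 0 line(s) (total 0); column heights now [0 4 2 3 3 2 0], max=4
Test piece O rot3 at col 3 (width 2): heights before test = [0 4 2 3 3 2 0]; fits = True

Answer: yes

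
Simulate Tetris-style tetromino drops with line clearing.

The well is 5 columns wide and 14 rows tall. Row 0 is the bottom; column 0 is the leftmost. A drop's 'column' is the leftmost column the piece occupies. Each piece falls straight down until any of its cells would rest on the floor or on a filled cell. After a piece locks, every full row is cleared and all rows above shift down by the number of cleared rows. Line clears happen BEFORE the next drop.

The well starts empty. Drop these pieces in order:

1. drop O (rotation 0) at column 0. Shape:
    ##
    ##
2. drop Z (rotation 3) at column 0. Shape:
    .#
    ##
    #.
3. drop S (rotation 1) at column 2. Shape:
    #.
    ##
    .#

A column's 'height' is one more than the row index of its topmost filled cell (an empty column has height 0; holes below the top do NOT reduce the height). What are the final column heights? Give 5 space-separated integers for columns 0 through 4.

Drop 1: O rot0 at col 0 lands with bottom-row=0; cleared 0 line(s) (total 0); column heights now [2 2 0 0 0], max=2
Drop 2: Z rot3 at col 0 lands with bottom-row=2; cleared 0 line(s) (total 0); column heights now [4 5 0 0 0], max=5
Drop 3: S rot1 at col 2 lands with bottom-row=0; cleared 0 line(s) (total 0); column heights now [4 5 3 2 0], max=5

Answer: 4 5 3 2 0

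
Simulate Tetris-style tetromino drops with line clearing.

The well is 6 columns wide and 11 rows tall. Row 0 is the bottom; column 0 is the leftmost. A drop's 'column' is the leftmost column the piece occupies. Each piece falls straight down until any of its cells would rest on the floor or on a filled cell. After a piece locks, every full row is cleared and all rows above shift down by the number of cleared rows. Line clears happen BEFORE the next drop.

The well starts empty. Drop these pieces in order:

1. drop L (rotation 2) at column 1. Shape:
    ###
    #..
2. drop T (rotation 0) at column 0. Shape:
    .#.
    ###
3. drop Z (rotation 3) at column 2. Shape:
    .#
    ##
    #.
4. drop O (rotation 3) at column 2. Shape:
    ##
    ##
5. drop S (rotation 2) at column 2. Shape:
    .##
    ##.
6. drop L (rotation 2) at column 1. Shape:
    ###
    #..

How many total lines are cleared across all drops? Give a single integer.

Answer: 0

Derivation:
Drop 1: L rot2 at col 1 lands with bottom-row=0; cleared 0 line(s) (total 0); column heights now [0 2 2 2 0 0], max=2
Drop 2: T rot0 at col 0 lands with bottom-row=2; cleared 0 line(s) (total 0); column heights now [3 4 3 2 0 0], max=4
Drop 3: Z rot3 at col 2 lands with bottom-row=3; cleared 0 line(s) (total 0); column heights now [3 4 5 6 0 0], max=6
Drop 4: O rot3 at col 2 lands with bottom-row=6; cleared 0 line(s) (total 0); column heights now [3 4 8 8 0 0], max=8
Drop 5: S rot2 at col 2 lands with bottom-row=8; cleared 0 line(s) (total 0); column heights now [3 4 9 10 10 0], max=10
Drop 6: L rot2 at col 1 lands with bottom-row=9; cleared 0 line(s) (total 0); column heights now [3 11 11 11 10 0], max=11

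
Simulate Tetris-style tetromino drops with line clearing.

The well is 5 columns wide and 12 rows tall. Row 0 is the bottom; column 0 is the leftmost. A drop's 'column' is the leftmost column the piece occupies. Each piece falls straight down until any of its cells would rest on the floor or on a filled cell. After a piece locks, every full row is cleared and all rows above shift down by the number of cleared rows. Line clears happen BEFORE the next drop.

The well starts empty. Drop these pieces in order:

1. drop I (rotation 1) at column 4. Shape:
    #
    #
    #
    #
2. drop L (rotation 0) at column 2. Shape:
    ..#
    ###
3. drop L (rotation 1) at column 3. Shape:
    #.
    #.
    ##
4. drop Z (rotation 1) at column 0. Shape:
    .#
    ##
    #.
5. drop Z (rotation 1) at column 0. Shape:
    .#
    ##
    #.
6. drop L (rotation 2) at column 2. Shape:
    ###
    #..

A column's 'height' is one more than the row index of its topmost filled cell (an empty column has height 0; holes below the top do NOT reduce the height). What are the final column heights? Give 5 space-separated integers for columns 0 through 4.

Drop 1: I rot1 at col 4 lands with bottom-row=0; cleared 0 line(s) (total 0); column heights now [0 0 0 0 4], max=4
Drop 2: L rot0 at col 2 lands with bottom-row=4; cleared 0 line(s) (total 0); column heights now [0 0 5 5 6], max=6
Drop 3: L rot1 at col 3 lands with bottom-row=6; cleared 0 line(s) (total 0); column heights now [0 0 5 9 7], max=9
Drop 4: Z rot1 at col 0 lands with bottom-row=0; cleared 0 line(s) (total 0); column heights now [2 3 5 9 7], max=9
Drop 5: Z rot1 at col 0 lands with bottom-row=2; cleared 0 line(s) (total 0); column heights now [4 5 5 9 7], max=9
Drop 6: L rot2 at col 2 lands with bottom-row=8; cleared 0 line(s) (total 0); column heights now [4 5 10 10 10], max=10

Answer: 4 5 10 10 10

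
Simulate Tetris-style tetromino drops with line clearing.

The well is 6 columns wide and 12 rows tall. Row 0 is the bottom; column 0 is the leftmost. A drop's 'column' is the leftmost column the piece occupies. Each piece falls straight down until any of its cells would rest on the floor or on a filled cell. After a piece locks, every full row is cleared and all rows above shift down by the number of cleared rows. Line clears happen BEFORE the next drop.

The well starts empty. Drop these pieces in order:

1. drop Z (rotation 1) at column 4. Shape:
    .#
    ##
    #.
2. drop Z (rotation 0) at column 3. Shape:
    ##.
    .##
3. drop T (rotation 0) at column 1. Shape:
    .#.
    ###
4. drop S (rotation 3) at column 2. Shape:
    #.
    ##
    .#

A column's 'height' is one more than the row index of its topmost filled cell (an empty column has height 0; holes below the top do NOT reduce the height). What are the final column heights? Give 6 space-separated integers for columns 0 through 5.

Drop 1: Z rot1 at col 4 lands with bottom-row=0; cleared 0 line(s) (total 0); column heights now [0 0 0 0 2 3], max=3
Drop 2: Z rot0 at col 3 lands with bottom-row=3; cleared 0 line(s) (total 0); column heights now [0 0 0 5 5 4], max=5
Drop 3: T rot0 at col 1 lands with bottom-row=5; cleared 0 line(s) (total 0); column heights now [0 6 7 6 5 4], max=7
Drop 4: S rot3 at col 2 lands with bottom-row=6; cleared 0 line(s) (total 0); column heights now [0 6 9 8 5 4], max=9

Answer: 0 6 9 8 5 4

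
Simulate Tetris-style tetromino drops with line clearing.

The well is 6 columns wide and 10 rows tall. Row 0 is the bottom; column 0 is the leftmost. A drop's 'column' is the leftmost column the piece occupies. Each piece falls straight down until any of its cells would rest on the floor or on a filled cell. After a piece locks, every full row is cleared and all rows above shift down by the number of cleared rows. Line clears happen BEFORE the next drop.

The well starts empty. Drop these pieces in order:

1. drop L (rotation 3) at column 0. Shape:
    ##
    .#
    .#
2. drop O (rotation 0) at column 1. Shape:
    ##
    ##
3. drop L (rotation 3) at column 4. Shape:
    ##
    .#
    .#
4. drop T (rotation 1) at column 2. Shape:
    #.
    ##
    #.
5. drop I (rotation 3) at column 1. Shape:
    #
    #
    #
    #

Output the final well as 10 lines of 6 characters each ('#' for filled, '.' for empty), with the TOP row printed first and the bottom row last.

Answer: ......
.#....
.##...
.###..
.##...
.##...
.##...
##..##
.#...#
.#...#

Derivation:
Drop 1: L rot3 at col 0 lands with bottom-row=0; cleared 0 line(s) (total 0); column heights now [3 3 0 0 0 0], max=3
Drop 2: O rot0 at col 1 lands with bottom-row=3; cleared 0 line(s) (total 0); column heights now [3 5 5 0 0 0], max=5
Drop 3: L rot3 at col 4 lands with bottom-row=0; cleared 0 line(s) (total 0); column heights now [3 5 5 0 3 3], max=5
Drop 4: T rot1 at col 2 lands with bottom-row=5; cleared 0 line(s) (total 0); column heights now [3 5 8 7 3 3], max=8
Drop 5: I rot3 at col 1 lands with bottom-row=5; cleared 0 line(s) (total 0); column heights now [3 9 8 7 3 3], max=9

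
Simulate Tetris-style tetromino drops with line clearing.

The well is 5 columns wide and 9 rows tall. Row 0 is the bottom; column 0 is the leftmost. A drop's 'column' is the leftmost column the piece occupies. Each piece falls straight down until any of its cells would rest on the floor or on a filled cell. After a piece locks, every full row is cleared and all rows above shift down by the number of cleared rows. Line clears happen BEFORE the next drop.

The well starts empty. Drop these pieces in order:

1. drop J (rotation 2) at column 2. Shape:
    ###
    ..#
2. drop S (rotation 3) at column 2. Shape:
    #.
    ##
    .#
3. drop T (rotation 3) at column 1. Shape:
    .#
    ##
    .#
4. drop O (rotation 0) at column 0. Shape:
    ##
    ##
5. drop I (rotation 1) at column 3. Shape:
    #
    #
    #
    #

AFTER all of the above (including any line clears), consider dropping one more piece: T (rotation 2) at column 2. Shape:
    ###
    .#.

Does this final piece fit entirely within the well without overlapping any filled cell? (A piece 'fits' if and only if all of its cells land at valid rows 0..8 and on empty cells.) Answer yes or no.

Drop 1: J rot2 at col 2 lands with bottom-row=0; cleared 0 line(s) (total 0); column heights now [0 0 2 2 2], max=2
Drop 2: S rot3 at col 2 lands with bottom-row=2; cleared 0 line(s) (total 0); column heights now [0 0 5 4 2], max=5
Drop 3: T rot3 at col 1 lands with bottom-row=5; cleared 0 line(s) (total 0); column heights now [0 7 8 4 2], max=8
Drop 4: O rot0 at col 0 lands with bottom-row=7; cleared 0 line(s) (total 0); column heights now [9 9 8 4 2], max=9
Drop 5: I rot1 at col 3 lands with bottom-row=4; cleared 0 line(s) (total 0); column heights now [9 9 8 8 2], max=9
Test piece T rot2 at col 2 (width 3): heights before test = [9 9 8 8 2]; fits = False

Answer: no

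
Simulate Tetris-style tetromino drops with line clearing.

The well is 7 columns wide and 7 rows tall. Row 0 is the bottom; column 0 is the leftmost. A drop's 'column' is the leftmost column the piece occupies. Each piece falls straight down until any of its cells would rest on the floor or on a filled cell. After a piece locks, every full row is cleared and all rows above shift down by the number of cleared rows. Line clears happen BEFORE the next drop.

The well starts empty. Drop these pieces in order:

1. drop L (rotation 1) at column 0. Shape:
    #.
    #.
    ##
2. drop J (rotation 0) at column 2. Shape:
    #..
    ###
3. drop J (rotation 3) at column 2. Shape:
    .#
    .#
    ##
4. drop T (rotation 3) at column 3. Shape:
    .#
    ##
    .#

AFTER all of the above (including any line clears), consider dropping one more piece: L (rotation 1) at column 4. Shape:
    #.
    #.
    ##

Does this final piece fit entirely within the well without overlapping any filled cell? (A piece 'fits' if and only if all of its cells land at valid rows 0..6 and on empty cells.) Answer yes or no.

Drop 1: L rot1 at col 0 lands with bottom-row=0; cleared 0 line(s) (total 0); column heights now [3 1 0 0 0 0 0], max=3
Drop 2: J rot0 at col 2 lands with bottom-row=0; cleared 0 line(s) (total 0); column heights now [3 1 2 1 1 0 0], max=3
Drop 3: J rot3 at col 2 lands with bottom-row=2; cleared 0 line(s) (total 0); column heights now [3 1 3 5 1 0 0], max=5
Drop 4: T rot3 at col 3 lands with bottom-row=4; cleared 0 line(s) (total 0); column heights now [3 1 3 6 7 0 0], max=7
Test piece L rot1 at col 4 (width 2): heights before test = [3 1 3 6 7 0 0]; fits = False

Answer: no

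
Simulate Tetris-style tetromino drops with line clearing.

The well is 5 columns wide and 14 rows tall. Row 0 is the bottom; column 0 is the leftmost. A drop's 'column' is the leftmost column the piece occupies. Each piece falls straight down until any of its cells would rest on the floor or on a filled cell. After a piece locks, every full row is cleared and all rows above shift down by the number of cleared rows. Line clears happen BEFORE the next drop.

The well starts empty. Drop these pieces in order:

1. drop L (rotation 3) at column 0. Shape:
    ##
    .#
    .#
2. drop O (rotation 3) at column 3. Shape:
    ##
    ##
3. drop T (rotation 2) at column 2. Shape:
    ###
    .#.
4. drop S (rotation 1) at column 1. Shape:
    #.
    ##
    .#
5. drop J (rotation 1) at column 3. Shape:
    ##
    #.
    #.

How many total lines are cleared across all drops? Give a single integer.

Answer: 0

Derivation:
Drop 1: L rot3 at col 0 lands with bottom-row=0; cleared 0 line(s) (total 0); column heights now [3 3 0 0 0], max=3
Drop 2: O rot3 at col 3 lands with bottom-row=0; cleared 0 line(s) (total 0); column heights now [3 3 0 2 2], max=3
Drop 3: T rot2 at col 2 lands with bottom-row=2; cleared 0 line(s) (total 0); column heights now [3 3 4 4 4], max=4
Drop 4: S rot1 at col 1 lands with bottom-row=4; cleared 0 line(s) (total 0); column heights now [3 7 6 4 4], max=7
Drop 5: J rot1 at col 3 lands with bottom-row=4; cleared 0 line(s) (total 0); column heights now [3 7 6 7 7], max=7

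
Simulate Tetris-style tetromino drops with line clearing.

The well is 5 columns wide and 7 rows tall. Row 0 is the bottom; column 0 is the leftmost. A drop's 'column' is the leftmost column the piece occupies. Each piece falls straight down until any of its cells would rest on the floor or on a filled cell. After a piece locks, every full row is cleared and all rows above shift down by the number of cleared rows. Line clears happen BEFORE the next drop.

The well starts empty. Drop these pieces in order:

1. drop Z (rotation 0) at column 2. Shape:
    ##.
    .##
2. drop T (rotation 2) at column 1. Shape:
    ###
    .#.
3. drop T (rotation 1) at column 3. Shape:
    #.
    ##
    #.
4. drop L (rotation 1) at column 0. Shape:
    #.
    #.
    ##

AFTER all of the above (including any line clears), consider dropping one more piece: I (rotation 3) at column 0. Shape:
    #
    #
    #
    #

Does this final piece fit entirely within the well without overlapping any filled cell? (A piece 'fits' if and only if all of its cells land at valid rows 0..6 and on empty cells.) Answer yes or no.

Drop 1: Z rot0 at col 2 lands with bottom-row=0; cleared 0 line(s) (total 0); column heights now [0 0 2 2 1], max=2
Drop 2: T rot2 at col 1 lands with bottom-row=2; cleared 0 line(s) (total 0); column heights now [0 4 4 4 1], max=4
Drop 3: T rot1 at col 3 lands with bottom-row=4; cleared 0 line(s) (total 0); column heights now [0 4 4 7 6], max=7
Drop 4: L rot1 at col 0 lands with bottom-row=4; cleared 0 line(s) (total 0); column heights now [7 5 4 7 6], max=7
Test piece I rot3 at col 0 (width 1): heights before test = [7 5 4 7 6]; fits = False

Answer: no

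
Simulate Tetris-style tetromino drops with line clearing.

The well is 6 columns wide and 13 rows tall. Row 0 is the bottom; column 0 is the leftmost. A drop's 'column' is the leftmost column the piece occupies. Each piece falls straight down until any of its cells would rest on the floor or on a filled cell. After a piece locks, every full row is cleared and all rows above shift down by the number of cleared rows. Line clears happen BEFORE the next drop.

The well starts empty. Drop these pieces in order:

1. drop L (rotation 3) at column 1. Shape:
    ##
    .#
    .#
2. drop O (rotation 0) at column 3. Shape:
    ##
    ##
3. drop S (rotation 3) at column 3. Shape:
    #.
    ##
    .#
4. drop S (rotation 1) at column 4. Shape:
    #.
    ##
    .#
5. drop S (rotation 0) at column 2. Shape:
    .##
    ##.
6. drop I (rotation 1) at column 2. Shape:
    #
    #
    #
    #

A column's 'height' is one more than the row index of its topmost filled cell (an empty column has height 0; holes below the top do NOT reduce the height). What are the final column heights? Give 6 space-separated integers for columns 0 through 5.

Drop 1: L rot3 at col 1 lands with bottom-row=0; cleared 0 line(s) (total 0); column heights now [0 3 3 0 0 0], max=3
Drop 2: O rot0 at col 3 lands with bottom-row=0; cleared 0 line(s) (total 0); column heights now [0 3 3 2 2 0], max=3
Drop 3: S rot3 at col 3 lands with bottom-row=2; cleared 0 line(s) (total 0); column heights now [0 3 3 5 4 0], max=5
Drop 4: S rot1 at col 4 lands with bottom-row=3; cleared 0 line(s) (total 0); column heights now [0 3 3 5 6 5], max=6
Drop 5: S rot0 at col 2 lands with bottom-row=5; cleared 0 line(s) (total 0); column heights now [0 3 6 7 7 5], max=7
Drop 6: I rot1 at col 2 lands with bottom-row=6; cleared 0 line(s) (total 0); column heights now [0 3 10 7 7 5], max=10

Answer: 0 3 10 7 7 5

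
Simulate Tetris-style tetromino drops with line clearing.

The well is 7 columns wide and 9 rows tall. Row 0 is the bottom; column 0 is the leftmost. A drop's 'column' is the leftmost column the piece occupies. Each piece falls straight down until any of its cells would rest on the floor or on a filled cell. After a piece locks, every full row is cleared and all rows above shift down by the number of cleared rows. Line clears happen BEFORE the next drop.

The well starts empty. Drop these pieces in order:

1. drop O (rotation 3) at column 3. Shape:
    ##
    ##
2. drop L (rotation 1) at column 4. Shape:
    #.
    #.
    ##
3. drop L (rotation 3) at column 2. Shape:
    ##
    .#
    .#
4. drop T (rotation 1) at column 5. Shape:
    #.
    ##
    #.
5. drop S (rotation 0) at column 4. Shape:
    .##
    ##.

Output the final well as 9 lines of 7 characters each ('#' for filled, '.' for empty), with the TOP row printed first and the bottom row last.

Drop 1: O rot3 at col 3 lands with bottom-row=0; cleared 0 line(s) (total 0); column heights now [0 0 0 2 2 0 0], max=2
Drop 2: L rot1 at col 4 lands with bottom-row=2; cleared 0 line(s) (total 0); column heights now [0 0 0 2 5 3 0], max=5
Drop 3: L rot3 at col 2 lands with bottom-row=2; cleared 0 line(s) (total 0); column heights now [0 0 5 5 5 3 0], max=5
Drop 4: T rot1 at col 5 lands with bottom-row=3; cleared 0 line(s) (total 0); column heights now [0 0 5 5 5 6 5], max=6
Drop 5: S rot0 at col 4 lands with bottom-row=6; cleared 0 line(s) (total 0); column heights now [0 0 5 5 7 8 8], max=8

Answer: .......
.....##
....##.
.....#.
..#####
...###.
...###.
...##..
...##..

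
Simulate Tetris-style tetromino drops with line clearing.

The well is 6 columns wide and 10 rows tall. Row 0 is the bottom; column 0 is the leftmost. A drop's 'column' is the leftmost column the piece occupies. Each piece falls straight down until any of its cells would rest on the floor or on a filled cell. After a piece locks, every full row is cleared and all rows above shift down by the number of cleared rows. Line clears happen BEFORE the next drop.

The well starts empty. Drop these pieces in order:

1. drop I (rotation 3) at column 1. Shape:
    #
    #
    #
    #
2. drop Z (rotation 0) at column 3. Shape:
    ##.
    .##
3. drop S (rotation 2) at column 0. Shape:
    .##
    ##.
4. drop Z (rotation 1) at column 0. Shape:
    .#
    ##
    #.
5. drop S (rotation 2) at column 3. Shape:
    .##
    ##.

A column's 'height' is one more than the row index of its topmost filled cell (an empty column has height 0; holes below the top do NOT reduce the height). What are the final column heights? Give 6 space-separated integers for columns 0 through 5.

Answer: 7 8 6 3 4 4

Derivation:
Drop 1: I rot3 at col 1 lands with bottom-row=0; cleared 0 line(s) (total 0); column heights now [0 4 0 0 0 0], max=4
Drop 2: Z rot0 at col 3 lands with bottom-row=0; cleared 0 line(s) (total 0); column heights now [0 4 0 2 2 1], max=4
Drop 3: S rot2 at col 0 lands with bottom-row=4; cleared 0 line(s) (total 0); column heights now [5 6 6 2 2 1], max=6
Drop 4: Z rot1 at col 0 lands with bottom-row=5; cleared 0 line(s) (total 0); column heights now [7 8 6 2 2 1], max=8
Drop 5: S rot2 at col 3 lands with bottom-row=2; cleared 0 line(s) (total 0); column heights now [7 8 6 3 4 4], max=8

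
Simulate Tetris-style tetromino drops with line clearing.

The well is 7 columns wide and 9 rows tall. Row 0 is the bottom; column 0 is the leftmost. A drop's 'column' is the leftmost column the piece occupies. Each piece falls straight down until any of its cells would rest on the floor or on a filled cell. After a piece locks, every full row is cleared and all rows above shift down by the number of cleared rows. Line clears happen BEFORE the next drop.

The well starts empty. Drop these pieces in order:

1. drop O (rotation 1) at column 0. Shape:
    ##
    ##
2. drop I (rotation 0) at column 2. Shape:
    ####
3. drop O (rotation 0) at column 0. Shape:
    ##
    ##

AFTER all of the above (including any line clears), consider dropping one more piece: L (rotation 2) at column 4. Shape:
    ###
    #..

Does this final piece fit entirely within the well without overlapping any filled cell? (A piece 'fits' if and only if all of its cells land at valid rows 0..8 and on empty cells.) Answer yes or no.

Answer: yes

Derivation:
Drop 1: O rot1 at col 0 lands with bottom-row=0; cleared 0 line(s) (total 0); column heights now [2 2 0 0 0 0 0], max=2
Drop 2: I rot0 at col 2 lands with bottom-row=0; cleared 0 line(s) (total 0); column heights now [2 2 1 1 1 1 0], max=2
Drop 3: O rot0 at col 0 lands with bottom-row=2; cleared 0 line(s) (total 0); column heights now [4 4 1 1 1 1 0], max=4
Test piece L rot2 at col 4 (width 3): heights before test = [4 4 1 1 1 1 0]; fits = True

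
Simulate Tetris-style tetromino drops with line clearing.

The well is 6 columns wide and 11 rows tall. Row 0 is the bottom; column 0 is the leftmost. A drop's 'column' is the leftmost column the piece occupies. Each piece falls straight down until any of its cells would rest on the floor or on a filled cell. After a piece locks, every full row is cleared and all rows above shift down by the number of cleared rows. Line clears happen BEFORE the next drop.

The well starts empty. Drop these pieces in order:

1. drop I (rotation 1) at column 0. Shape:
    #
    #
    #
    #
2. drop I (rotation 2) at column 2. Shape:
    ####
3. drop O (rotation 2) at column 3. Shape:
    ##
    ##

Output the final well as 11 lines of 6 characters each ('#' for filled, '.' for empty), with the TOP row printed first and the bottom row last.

Drop 1: I rot1 at col 0 lands with bottom-row=0; cleared 0 line(s) (total 0); column heights now [4 0 0 0 0 0], max=4
Drop 2: I rot2 at col 2 lands with bottom-row=0; cleared 0 line(s) (total 0); column heights now [4 0 1 1 1 1], max=4
Drop 3: O rot2 at col 3 lands with bottom-row=1; cleared 0 line(s) (total 0); column heights now [4 0 1 3 3 1], max=4

Answer: ......
......
......
......
......
......
......
#.....
#..##.
#..##.
#.####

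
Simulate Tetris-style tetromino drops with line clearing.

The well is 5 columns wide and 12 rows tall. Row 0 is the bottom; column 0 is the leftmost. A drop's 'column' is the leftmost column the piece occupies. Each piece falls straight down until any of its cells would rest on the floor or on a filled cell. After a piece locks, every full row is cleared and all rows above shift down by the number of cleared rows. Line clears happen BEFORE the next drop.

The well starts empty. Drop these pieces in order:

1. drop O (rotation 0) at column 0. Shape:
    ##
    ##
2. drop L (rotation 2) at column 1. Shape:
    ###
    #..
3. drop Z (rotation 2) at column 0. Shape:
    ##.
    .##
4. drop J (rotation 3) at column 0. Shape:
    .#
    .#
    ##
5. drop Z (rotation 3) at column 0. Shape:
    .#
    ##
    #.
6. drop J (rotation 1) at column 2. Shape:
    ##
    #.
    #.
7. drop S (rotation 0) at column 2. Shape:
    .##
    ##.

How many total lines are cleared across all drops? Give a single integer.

Drop 1: O rot0 at col 0 lands with bottom-row=0; cleared 0 line(s) (total 0); column heights now [2 2 0 0 0], max=2
Drop 2: L rot2 at col 1 lands with bottom-row=2; cleared 0 line(s) (total 0); column heights now [2 4 4 4 0], max=4
Drop 3: Z rot2 at col 0 lands with bottom-row=4; cleared 0 line(s) (total 0); column heights now [6 6 5 4 0], max=6
Drop 4: J rot3 at col 0 lands with bottom-row=6; cleared 0 line(s) (total 0); column heights now [7 9 5 4 0], max=9
Drop 5: Z rot3 at col 0 lands with bottom-row=8; cleared 0 line(s) (total 0); column heights now [10 11 5 4 0], max=11
Drop 6: J rot1 at col 2 lands with bottom-row=5; cleared 0 line(s) (total 0); column heights now [10 11 8 8 0], max=11
Drop 7: S rot0 at col 2 lands with bottom-row=8; cleared 0 line(s) (total 0); column heights now [10 11 9 10 10], max=11

Answer: 0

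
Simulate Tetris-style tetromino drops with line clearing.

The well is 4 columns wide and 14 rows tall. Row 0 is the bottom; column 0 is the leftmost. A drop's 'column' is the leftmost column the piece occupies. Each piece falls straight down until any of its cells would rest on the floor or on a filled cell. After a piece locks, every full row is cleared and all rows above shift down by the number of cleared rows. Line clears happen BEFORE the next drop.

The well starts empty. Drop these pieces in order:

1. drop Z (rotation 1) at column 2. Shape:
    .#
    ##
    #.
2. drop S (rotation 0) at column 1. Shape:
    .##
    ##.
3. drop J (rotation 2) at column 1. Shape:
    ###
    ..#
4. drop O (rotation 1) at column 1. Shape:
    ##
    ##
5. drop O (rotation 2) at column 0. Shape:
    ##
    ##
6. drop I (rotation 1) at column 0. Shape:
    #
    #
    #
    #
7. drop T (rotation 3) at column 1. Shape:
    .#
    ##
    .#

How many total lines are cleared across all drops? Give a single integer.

Drop 1: Z rot1 at col 2 lands with bottom-row=0; cleared 0 line(s) (total 0); column heights now [0 0 2 3], max=3
Drop 2: S rot0 at col 1 lands with bottom-row=2; cleared 0 line(s) (total 0); column heights now [0 3 4 4], max=4
Drop 3: J rot2 at col 1 lands with bottom-row=4; cleared 0 line(s) (total 0); column heights now [0 6 6 6], max=6
Drop 4: O rot1 at col 1 lands with bottom-row=6; cleared 0 line(s) (total 0); column heights now [0 8 8 6], max=8
Drop 5: O rot2 at col 0 lands with bottom-row=8; cleared 0 line(s) (total 0); column heights now [10 10 8 6], max=10
Drop 6: I rot1 at col 0 lands with bottom-row=10; cleared 0 line(s) (total 0); column heights now [14 10 8 6], max=14
Drop 7: T rot3 at col 1 lands with bottom-row=9; cleared 0 line(s) (total 0); column heights now [14 11 12 6], max=14

Answer: 0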